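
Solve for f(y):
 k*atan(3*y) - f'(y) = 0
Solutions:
 f(y) = C1 + k*(y*atan(3*y) - log(9*y^2 + 1)/6)


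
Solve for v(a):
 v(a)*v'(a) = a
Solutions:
 v(a) = -sqrt(C1 + a^2)
 v(a) = sqrt(C1 + a^2)


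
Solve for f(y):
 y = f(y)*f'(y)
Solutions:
 f(y) = -sqrt(C1 + y^2)
 f(y) = sqrt(C1 + y^2)


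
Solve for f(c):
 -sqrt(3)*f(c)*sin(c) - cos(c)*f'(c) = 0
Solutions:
 f(c) = C1*cos(c)^(sqrt(3))


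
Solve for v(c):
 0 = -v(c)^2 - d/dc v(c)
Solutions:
 v(c) = 1/(C1 + c)


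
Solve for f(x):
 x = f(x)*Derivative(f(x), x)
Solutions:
 f(x) = -sqrt(C1 + x^2)
 f(x) = sqrt(C1 + x^2)


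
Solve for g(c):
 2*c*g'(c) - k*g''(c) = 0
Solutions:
 g(c) = C1 + C2*erf(c*sqrt(-1/k))/sqrt(-1/k)


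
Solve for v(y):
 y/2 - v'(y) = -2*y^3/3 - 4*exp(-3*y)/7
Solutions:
 v(y) = C1 + y^4/6 + y^2/4 - 4*exp(-3*y)/21


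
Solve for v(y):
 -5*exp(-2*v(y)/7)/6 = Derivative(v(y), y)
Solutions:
 v(y) = 7*log(-sqrt(C1 - 5*y)) - 7*log(21)/2
 v(y) = 7*log(C1 - 5*y)/2 - 7*log(21)/2


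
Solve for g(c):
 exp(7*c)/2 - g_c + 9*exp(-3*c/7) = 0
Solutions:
 g(c) = C1 + exp(7*c)/14 - 21*exp(-3*c/7)


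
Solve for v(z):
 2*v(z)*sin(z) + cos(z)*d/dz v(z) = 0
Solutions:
 v(z) = C1*cos(z)^2


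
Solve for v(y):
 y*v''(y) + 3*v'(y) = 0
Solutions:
 v(y) = C1 + C2/y^2


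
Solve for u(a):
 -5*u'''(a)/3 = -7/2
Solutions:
 u(a) = C1 + C2*a + C3*a^2 + 7*a^3/20


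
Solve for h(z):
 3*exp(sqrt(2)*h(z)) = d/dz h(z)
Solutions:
 h(z) = sqrt(2)*(2*log(-1/(C1 + 3*z)) - log(2))/4


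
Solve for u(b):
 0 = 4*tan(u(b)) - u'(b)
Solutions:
 u(b) = pi - asin(C1*exp(4*b))
 u(b) = asin(C1*exp(4*b))


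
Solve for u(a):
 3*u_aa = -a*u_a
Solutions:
 u(a) = C1 + C2*erf(sqrt(6)*a/6)


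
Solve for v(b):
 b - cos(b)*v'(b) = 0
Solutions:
 v(b) = C1 + Integral(b/cos(b), b)


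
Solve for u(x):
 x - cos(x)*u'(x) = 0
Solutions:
 u(x) = C1 + Integral(x/cos(x), x)


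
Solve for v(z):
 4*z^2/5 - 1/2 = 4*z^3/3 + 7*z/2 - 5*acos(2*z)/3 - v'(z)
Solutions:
 v(z) = C1 + z^4/3 - 4*z^3/15 + 7*z^2/4 - 5*z*acos(2*z)/3 + z/2 + 5*sqrt(1 - 4*z^2)/6


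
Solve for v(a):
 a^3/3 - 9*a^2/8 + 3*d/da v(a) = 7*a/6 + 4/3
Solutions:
 v(a) = C1 - a^4/36 + a^3/8 + 7*a^2/36 + 4*a/9


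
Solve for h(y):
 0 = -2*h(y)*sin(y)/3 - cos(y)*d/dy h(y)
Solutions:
 h(y) = C1*cos(y)^(2/3)


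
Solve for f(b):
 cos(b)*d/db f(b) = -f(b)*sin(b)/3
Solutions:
 f(b) = C1*cos(b)^(1/3)


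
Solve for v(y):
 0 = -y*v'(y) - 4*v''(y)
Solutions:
 v(y) = C1 + C2*erf(sqrt(2)*y/4)


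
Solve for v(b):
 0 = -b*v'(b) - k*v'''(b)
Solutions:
 v(b) = C1 + Integral(C2*airyai(b*(-1/k)^(1/3)) + C3*airybi(b*(-1/k)^(1/3)), b)


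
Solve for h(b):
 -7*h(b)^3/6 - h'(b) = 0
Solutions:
 h(b) = -sqrt(3)*sqrt(-1/(C1 - 7*b))
 h(b) = sqrt(3)*sqrt(-1/(C1 - 7*b))


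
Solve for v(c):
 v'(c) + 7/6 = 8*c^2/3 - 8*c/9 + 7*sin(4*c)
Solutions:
 v(c) = C1 + 8*c^3/9 - 4*c^2/9 - 7*c/6 - 7*cos(4*c)/4


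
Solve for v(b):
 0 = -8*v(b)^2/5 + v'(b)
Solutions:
 v(b) = -5/(C1 + 8*b)


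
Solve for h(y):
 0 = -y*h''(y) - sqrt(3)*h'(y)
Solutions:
 h(y) = C1 + C2*y^(1 - sqrt(3))


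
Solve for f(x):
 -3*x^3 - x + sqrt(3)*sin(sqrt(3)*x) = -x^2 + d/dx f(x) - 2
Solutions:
 f(x) = C1 - 3*x^4/4 + x^3/3 - x^2/2 + 2*x - cos(sqrt(3)*x)


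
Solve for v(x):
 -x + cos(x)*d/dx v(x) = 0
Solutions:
 v(x) = C1 + Integral(x/cos(x), x)


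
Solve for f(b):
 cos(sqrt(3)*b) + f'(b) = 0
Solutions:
 f(b) = C1 - sqrt(3)*sin(sqrt(3)*b)/3


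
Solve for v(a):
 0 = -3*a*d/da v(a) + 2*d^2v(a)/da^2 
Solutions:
 v(a) = C1 + C2*erfi(sqrt(3)*a/2)


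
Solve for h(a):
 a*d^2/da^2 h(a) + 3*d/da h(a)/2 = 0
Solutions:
 h(a) = C1 + C2/sqrt(a)


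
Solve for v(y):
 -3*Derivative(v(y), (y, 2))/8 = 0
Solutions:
 v(y) = C1 + C2*y


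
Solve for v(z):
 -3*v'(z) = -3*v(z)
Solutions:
 v(z) = C1*exp(z)


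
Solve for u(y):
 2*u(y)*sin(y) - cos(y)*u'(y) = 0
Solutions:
 u(y) = C1/cos(y)^2


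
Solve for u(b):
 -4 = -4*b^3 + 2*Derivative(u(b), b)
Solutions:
 u(b) = C1 + b^4/2 - 2*b


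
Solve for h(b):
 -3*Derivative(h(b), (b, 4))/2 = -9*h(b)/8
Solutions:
 h(b) = C1*exp(-sqrt(2)*3^(1/4)*b/2) + C2*exp(sqrt(2)*3^(1/4)*b/2) + C3*sin(sqrt(2)*3^(1/4)*b/2) + C4*cos(sqrt(2)*3^(1/4)*b/2)


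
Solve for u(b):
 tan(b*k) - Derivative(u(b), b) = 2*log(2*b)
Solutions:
 u(b) = C1 - 2*b*log(b) - 2*b*log(2) + 2*b + Piecewise((-log(cos(b*k))/k, Ne(k, 0)), (0, True))


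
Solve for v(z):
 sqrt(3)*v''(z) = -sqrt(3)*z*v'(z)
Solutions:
 v(z) = C1 + C2*erf(sqrt(2)*z/2)


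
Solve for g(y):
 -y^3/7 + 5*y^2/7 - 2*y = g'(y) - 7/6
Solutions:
 g(y) = C1 - y^4/28 + 5*y^3/21 - y^2 + 7*y/6


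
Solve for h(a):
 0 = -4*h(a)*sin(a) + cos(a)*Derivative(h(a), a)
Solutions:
 h(a) = C1/cos(a)^4


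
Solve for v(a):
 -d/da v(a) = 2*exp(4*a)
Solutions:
 v(a) = C1 - exp(4*a)/2


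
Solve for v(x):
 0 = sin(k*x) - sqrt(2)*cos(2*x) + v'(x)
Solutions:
 v(x) = C1 + sqrt(2)*sin(2*x)/2 + cos(k*x)/k


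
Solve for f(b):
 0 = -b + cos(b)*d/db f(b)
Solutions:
 f(b) = C1 + Integral(b/cos(b), b)


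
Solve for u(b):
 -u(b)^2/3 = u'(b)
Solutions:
 u(b) = 3/(C1 + b)


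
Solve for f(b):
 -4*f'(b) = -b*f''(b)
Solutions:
 f(b) = C1 + C2*b^5


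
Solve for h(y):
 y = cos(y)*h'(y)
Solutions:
 h(y) = C1 + Integral(y/cos(y), y)


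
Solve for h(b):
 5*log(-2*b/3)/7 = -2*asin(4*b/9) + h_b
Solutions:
 h(b) = C1 + 5*b*log(-b)/7 + 2*b*asin(4*b/9) - 5*b*log(3)/7 - 5*b/7 + 5*b*log(2)/7 + sqrt(81 - 16*b^2)/2


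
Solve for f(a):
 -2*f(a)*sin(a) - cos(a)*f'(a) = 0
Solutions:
 f(a) = C1*cos(a)^2


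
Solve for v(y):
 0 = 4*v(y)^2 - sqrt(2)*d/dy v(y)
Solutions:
 v(y) = -1/(C1 + 2*sqrt(2)*y)


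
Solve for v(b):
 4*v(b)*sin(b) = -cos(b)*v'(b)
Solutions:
 v(b) = C1*cos(b)^4


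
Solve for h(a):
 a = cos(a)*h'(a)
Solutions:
 h(a) = C1 + Integral(a/cos(a), a)


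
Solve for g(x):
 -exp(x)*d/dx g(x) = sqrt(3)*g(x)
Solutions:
 g(x) = C1*exp(sqrt(3)*exp(-x))


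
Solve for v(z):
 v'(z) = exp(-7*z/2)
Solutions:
 v(z) = C1 - 2*exp(-7*z/2)/7


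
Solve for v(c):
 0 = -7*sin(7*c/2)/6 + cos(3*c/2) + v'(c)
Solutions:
 v(c) = C1 - 2*sin(3*c/2)/3 - cos(7*c/2)/3


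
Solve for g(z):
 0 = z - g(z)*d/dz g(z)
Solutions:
 g(z) = -sqrt(C1 + z^2)
 g(z) = sqrt(C1 + z^2)


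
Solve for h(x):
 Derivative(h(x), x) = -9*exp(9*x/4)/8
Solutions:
 h(x) = C1 - exp(9*x/4)/2


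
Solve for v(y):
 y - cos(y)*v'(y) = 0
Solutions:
 v(y) = C1 + Integral(y/cos(y), y)


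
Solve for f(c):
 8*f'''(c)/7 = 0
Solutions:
 f(c) = C1 + C2*c + C3*c^2


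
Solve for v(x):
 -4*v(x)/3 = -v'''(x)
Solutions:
 v(x) = C3*exp(6^(2/3)*x/3) + (C1*sin(2^(2/3)*3^(1/6)*x/2) + C2*cos(2^(2/3)*3^(1/6)*x/2))*exp(-6^(2/3)*x/6)


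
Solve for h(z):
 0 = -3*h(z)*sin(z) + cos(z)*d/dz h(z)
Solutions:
 h(z) = C1/cos(z)^3


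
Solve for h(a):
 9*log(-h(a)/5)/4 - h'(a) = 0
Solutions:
 -4*Integral(1/(log(-_y) - log(5)), (_y, h(a)))/9 = C1 - a


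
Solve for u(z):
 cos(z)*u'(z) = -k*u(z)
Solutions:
 u(z) = C1*exp(k*(log(sin(z) - 1) - log(sin(z) + 1))/2)


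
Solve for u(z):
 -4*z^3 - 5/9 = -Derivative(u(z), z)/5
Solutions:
 u(z) = C1 + 5*z^4 + 25*z/9


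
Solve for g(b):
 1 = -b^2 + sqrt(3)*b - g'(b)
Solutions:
 g(b) = C1 - b^3/3 + sqrt(3)*b^2/2 - b


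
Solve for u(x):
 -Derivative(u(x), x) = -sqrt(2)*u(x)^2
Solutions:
 u(x) = -1/(C1 + sqrt(2)*x)


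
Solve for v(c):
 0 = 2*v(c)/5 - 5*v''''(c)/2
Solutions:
 v(c) = C1*exp(-sqrt(10)*c/5) + C2*exp(sqrt(10)*c/5) + C3*sin(sqrt(10)*c/5) + C4*cos(sqrt(10)*c/5)


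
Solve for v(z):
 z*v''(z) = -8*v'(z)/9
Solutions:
 v(z) = C1 + C2*z^(1/9)


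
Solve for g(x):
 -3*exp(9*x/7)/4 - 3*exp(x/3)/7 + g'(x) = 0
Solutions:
 g(x) = C1 + 7*exp(9*x/7)/12 + 9*exp(x/3)/7


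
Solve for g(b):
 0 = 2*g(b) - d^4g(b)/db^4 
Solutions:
 g(b) = C1*exp(-2^(1/4)*b) + C2*exp(2^(1/4)*b) + C3*sin(2^(1/4)*b) + C4*cos(2^(1/4)*b)


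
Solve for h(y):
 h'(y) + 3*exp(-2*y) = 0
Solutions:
 h(y) = C1 + 3*exp(-2*y)/2


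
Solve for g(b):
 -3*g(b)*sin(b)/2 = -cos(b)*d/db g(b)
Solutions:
 g(b) = C1/cos(b)^(3/2)


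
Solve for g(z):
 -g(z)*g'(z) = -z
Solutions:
 g(z) = -sqrt(C1 + z^2)
 g(z) = sqrt(C1 + z^2)


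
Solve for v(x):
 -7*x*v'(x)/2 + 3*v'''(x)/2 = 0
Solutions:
 v(x) = C1 + Integral(C2*airyai(3^(2/3)*7^(1/3)*x/3) + C3*airybi(3^(2/3)*7^(1/3)*x/3), x)


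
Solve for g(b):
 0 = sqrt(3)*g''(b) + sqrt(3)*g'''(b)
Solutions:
 g(b) = C1 + C2*b + C3*exp(-b)


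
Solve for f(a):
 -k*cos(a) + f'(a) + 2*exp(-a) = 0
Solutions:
 f(a) = C1 + k*sin(a) + 2*exp(-a)


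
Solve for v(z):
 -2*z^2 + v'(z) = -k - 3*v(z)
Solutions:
 v(z) = C1*exp(-3*z) - k/3 + 2*z^2/3 - 4*z/9 + 4/27


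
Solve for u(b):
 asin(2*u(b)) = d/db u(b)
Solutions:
 Integral(1/asin(2*_y), (_y, u(b))) = C1 + b


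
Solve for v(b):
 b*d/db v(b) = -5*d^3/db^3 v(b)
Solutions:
 v(b) = C1 + Integral(C2*airyai(-5^(2/3)*b/5) + C3*airybi(-5^(2/3)*b/5), b)


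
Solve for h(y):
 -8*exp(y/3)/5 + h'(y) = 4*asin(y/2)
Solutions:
 h(y) = C1 + 4*y*asin(y/2) + 4*sqrt(4 - y^2) + 24*exp(y/3)/5


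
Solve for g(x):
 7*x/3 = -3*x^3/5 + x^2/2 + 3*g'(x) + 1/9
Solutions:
 g(x) = C1 + x^4/20 - x^3/18 + 7*x^2/18 - x/27


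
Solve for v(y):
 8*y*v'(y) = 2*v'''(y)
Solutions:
 v(y) = C1 + Integral(C2*airyai(2^(2/3)*y) + C3*airybi(2^(2/3)*y), y)


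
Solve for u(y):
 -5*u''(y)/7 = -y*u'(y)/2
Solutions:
 u(y) = C1 + C2*erfi(sqrt(35)*y/10)


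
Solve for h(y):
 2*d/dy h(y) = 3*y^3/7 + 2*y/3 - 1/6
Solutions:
 h(y) = C1 + 3*y^4/56 + y^2/6 - y/12


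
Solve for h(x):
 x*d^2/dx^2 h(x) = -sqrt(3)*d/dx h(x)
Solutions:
 h(x) = C1 + C2*x^(1 - sqrt(3))


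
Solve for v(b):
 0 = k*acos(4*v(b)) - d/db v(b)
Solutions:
 Integral(1/acos(4*_y), (_y, v(b))) = C1 + b*k


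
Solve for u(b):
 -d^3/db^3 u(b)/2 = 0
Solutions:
 u(b) = C1 + C2*b + C3*b^2


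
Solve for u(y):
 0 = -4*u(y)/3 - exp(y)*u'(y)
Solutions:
 u(y) = C1*exp(4*exp(-y)/3)


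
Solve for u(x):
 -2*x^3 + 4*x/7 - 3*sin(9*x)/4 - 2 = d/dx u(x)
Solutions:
 u(x) = C1 - x^4/2 + 2*x^2/7 - 2*x + cos(9*x)/12


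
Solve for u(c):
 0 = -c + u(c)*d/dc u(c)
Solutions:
 u(c) = -sqrt(C1 + c^2)
 u(c) = sqrt(C1 + c^2)


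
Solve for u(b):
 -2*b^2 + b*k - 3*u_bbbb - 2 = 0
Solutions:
 u(b) = C1 + C2*b + C3*b^2 + C4*b^3 - b^6/540 + b^5*k/360 - b^4/36


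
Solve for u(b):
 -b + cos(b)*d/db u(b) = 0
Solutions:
 u(b) = C1 + Integral(b/cos(b), b)


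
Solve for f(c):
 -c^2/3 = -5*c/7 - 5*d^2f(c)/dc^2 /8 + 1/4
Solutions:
 f(c) = C1 + C2*c + 2*c^4/45 - 4*c^3/21 + c^2/5


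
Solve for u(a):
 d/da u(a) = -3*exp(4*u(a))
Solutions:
 u(a) = log(-I*(1/(C1 + 12*a))^(1/4))
 u(a) = log(I*(1/(C1 + 12*a))^(1/4))
 u(a) = log(-(1/(C1 + 12*a))^(1/4))
 u(a) = log(1/(C1 + 12*a))/4


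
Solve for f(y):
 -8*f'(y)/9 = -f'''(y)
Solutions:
 f(y) = C1 + C2*exp(-2*sqrt(2)*y/3) + C3*exp(2*sqrt(2)*y/3)


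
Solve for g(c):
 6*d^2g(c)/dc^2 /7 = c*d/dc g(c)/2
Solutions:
 g(c) = C1 + C2*erfi(sqrt(42)*c/12)


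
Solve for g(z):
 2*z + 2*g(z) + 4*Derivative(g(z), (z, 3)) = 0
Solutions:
 g(z) = C3*exp(-2^(2/3)*z/2) - z + (C1*sin(2^(2/3)*sqrt(3)*z/4) + C2*cos(2^(2/3)*sqrt(3)*z/4))*exp(2^(2/3)*z/4)


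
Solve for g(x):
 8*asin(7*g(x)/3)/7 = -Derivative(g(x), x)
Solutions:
 Integral(1/asin(7*_y/3), (_y, g(x))) = C1 - 8*x/7


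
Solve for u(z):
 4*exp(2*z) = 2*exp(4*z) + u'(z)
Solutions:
 u(z) = C1 - exp(4*z)/2 + 2*exp(2*z)


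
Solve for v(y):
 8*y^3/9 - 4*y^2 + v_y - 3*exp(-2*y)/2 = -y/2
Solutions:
 v(y) = C1 - 2*y^4/9 + 4*y^3/3 - y^2/4 - 3*exp(-2*y)/4


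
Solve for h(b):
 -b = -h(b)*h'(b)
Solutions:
 h(b) = -sqrt(C1 + b^2)
 h(b) = sqrt(C1 + b^2)


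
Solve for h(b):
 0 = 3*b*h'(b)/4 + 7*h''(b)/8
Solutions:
 h(b) = C1 + C2*erf(sqrt(21)*b/7)


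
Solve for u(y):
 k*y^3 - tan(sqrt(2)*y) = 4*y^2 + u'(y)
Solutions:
 u(y) = C1 + k*y^4/4 - 4*y^3/3 + sqrt(2)*log(cos(sqrt(2)*y))/2


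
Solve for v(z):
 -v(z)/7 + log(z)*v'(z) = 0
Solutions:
 v(z) = C1*exp(li(z)/7)


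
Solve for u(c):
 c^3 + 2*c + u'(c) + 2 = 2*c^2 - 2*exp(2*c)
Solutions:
 u(c) = C1 - c^4/4 + 2*c^3/3 - c^2 - 2*c - exp(2*c)


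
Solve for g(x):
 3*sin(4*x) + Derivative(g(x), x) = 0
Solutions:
 g(x) = C1 + 3*cos(4*x)/4


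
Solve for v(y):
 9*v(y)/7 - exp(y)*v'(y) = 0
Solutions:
 v(y) = C1*exp(-9*exp(-y)/7)


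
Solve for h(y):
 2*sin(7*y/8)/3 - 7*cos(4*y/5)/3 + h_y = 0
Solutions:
 h(y) = C1 + 35*sin(4*y/5)/12 + 16*cos(7*y/8)/21


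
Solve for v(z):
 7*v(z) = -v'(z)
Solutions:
 v(z) = C1*exp(-7*z)


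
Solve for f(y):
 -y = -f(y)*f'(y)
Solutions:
 f(y) = -sqrt(C1 + y^2)
 f(y) = sqrt(C1 + y^2)


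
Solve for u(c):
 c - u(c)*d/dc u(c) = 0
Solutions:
 u(c) = -sqrt(C1 + c^2)
 u(c) = sqrt(C1 + c^2)


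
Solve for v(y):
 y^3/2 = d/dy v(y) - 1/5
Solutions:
 v(y) = C1 + y^4/8 + y/5


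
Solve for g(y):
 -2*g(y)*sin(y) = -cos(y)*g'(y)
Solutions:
 g(y) = C1/cos(y)^2


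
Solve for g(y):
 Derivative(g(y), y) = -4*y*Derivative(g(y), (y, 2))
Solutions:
 g(y) = C1 + C2*y^(3/4)


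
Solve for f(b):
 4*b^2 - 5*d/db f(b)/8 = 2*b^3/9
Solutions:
 f(b) = C1 - 4*b^4/45 + 32*b^3/15


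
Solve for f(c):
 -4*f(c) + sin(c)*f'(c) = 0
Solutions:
 f(c) = C1*(cos(c)^2 - 2*cos(c) + 1)/(cos(c)^2 + 2*cos(c) + 1)


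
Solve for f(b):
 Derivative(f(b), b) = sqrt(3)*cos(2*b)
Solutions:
 f(b) = C1 + sqrt(3)*sin(2*b)/2


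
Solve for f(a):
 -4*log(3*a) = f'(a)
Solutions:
 f(a) = C1 - 4*a*log(a) - a*log(81) + 4*a


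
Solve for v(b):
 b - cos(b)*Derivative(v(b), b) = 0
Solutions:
 v(b) = C1 + Integral(b/cos(b), b)


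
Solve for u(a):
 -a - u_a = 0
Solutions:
 u(a) = C1 - a^2/2


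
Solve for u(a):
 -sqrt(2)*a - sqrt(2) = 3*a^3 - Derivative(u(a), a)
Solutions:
 u(a) = C1 + 3*a^4/4 + sqrt(2)*a^2/2 + sqrt(2)*a


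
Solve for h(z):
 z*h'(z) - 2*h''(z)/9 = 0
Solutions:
 h(z) = C1 + C2*erfi(3*z/2)


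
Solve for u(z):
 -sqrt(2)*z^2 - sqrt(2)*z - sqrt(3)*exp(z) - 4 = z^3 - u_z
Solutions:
 u(z) = C1 + z^4/4 + sqrt(2)*z^3/3 + sqrt(2)*z^2/2 + 4*z + sqrt(3)*exp(z)


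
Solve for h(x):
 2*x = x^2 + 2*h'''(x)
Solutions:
 h(x) = C1 + C2*x + C3*x^2 - x^5/120 + x^4/24


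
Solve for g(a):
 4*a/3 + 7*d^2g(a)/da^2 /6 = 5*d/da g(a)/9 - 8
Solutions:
 g(a) = C1 + C2*exp(10*a/21) + 6*a^2/5 + 486*a/25


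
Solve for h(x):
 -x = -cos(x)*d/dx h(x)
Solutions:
 h(x) = C1 + Integral(x/cos(x), x)


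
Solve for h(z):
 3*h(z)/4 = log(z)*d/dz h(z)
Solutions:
 h(z) = C1*exp(3*li(z)/4)


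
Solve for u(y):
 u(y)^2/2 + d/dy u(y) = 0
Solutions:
 u(y) = 2/(C1 + y)


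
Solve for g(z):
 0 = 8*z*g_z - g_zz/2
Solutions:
 g(z) = C1 + C2*erfi(2*sqrt(2)*z)


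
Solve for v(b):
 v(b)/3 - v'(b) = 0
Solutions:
 v(b) = C1*exp(b/3)


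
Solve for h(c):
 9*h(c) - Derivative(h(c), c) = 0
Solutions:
 h(c) = C1*exp(9*c)


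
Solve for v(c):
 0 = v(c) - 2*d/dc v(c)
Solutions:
 v(c) = C1*exp(c/2)


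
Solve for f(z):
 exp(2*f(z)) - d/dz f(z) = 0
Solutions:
 f(z) = log(-sqrt(-1/(C1 + z))) - log(2)/2
 f(z) = log(-1/(C1 + z))/2 - log(2)/2


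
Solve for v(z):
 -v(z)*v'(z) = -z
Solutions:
 v(z) = -sqrt(C1 + z^2)
 v(z) = sqrt(C1 + z^2)


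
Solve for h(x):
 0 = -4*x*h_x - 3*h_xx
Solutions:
 h(x) = C1 + C2*erf(sqrt(6)*x/3)


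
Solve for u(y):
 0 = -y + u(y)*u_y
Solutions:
 u(y) = -sqrt(C1 + y^2)
 u(y) = sqrt(C1 + y^2)


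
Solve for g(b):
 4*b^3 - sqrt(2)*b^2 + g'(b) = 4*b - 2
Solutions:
 g(b) = C1 - b^4 + sqrt(2)*b^3/3 + 2*b^2 - 2*b


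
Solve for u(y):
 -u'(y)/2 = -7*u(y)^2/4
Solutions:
 u(y) = -2/(C1 + 7*y)


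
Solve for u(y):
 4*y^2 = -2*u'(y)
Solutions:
 u(y) = C1 - 2*y^3/3


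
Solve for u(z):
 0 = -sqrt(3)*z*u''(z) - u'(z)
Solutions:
 u(z) = C1 + C2*z^(1 - sqrt(3)/3)


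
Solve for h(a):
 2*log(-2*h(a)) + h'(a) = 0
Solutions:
 Integral(1/(log(-_y) + log(2)), (_y, h(a)))/2 = C1 - a


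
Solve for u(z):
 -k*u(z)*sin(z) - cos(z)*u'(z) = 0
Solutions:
 u(z) = C1*exp(k*log(cos(z)))


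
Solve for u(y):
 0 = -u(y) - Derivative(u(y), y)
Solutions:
 u(y) = C1*exp(-y)


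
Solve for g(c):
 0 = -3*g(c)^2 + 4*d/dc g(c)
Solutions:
 g(c) = -4/(C1 + 3*c)


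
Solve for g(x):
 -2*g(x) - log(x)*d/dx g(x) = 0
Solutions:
 g(x) = C1*exp(-2*li(x))


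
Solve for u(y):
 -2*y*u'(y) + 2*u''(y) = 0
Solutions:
 u(y) = C1 + C2*erfi(sqrt(2)*y/2)


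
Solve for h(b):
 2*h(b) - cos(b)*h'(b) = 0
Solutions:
 h(b) = C1*(sin(b) + 1)/(sin(b) - 1)


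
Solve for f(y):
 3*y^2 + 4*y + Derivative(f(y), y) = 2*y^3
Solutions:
 f(y) = C1 + y^4/2 - y^3 - 2*y^2


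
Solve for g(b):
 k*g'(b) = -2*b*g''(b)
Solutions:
 g(b) = C1 + b^(1 - re(k)/2)*(C2*sin(log(b)*Abs(im(k))/2) + C3*cos(log(b)*im(k)/2))


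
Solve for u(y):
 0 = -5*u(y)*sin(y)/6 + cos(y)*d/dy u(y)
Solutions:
 u(y) = C1/cos(y)^(5/6)


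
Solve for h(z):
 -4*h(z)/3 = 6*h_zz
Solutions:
 h(z) = C1*sin(sqrt(2)*z/3) + C2*cos(sqrt(2)*z/3)


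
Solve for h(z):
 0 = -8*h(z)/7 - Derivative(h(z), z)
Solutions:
 h(z) = C1*exp(-8*z/7)


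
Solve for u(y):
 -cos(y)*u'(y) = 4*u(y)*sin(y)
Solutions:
 u(y) = C1*cos(y)^4


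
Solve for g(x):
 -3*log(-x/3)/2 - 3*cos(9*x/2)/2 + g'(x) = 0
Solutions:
 g(x) = C1 + 3*x*log(-x)/2 - 3*x*log(3)/2 - 3*x/2 + sin(9*x/2)/3


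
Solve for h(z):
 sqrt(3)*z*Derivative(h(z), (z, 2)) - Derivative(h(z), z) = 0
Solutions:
 h(z) = C1 + C2*z^(sqrt(3)/3 + 1)


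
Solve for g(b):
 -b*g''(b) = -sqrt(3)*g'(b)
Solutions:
 g(b) = C1 + C2*b^(1 + sqrt(3))


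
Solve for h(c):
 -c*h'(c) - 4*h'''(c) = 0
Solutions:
 h(c) = C1 + Integral(C2*airyai(-2^(1/3)*c/2) + C3*airybi(-2^(1/3)*c/2), c)


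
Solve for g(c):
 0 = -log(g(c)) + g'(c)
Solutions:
 li(g(c)) = C1 + c


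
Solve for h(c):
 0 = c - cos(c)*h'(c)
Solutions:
 h(c) = C1 + Integral(c/cos(c), c)


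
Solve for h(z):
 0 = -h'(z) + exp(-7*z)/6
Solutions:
 h(z) = C1 - exp(-7*z)/42


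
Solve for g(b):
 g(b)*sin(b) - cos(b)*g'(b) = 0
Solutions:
 g(b) = C1/cos(b)


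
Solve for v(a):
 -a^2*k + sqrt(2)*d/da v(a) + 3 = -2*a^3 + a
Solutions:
 v(a) = C1 - sqrt(2)*a^4/4 + sqrt(2)*a^3*k/6 + sqrt(2)*a^2/4 - 3*sqrt(2)*a/2


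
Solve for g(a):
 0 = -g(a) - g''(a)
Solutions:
 g(a) = C1*sin(a) + C2*cos(a)


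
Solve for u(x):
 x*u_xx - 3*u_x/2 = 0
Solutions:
 u(x) = C1 + C2*x^(5/2)


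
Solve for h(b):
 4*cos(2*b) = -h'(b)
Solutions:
 h(b) = C1 - 2*sin(2*b)


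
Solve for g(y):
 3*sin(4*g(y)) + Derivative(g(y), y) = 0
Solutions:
 g(y) = -acos((-C1 - exp(24*y))/(C1 - exp(24*y)))/4 + pi/2
 g(y) = acos((-C1 - exp(24*y))/(C1 - exp(24*y)))/4


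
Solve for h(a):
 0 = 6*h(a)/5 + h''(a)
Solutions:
 h(a) = C1*sin(sqrt(30)*a/5) + C2*cos(sqrt(30)*a/5)


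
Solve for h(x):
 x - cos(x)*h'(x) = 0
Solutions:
 h(x) = C1 + Integral(x/cos(x), x)


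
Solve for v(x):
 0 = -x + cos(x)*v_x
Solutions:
 v(x) = C1 + Integral(x/cos(x), x)


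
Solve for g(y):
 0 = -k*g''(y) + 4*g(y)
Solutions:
 g(y) = C1*exp(-2*y*sqrt(1/k)) + C2*exp(2*y*sqrt(1/k))


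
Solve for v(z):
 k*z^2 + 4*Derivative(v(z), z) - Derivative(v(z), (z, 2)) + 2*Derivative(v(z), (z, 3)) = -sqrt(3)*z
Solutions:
 v(z) = C1 - k*z^3/12 - k*z^2/16 + 7*k*z/32 - sqrt(3)*z^2/8 - sqrt(3)*z/16 + (C2*sin(sqrt(31)*z/4) + C3*cos(sqrt(31)*z/4))*exp(z/4)


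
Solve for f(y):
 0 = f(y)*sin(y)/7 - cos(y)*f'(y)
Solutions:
 f(y) = C1/cos(y)^(1/7)


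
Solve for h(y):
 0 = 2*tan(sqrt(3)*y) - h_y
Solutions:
 h(y) = C1 - 2*sqrt(3)*log(cos(sqrt(3)*y))/3


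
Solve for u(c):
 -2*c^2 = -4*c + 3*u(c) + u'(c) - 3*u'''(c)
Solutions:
 u(c) = C1*exp(-2^(1/3)*c*(2/(5*sqrt(29) + 27)^(1/3) + 2^(1/3)*(5*sqrt(29) + 27)^(1/3))/12)*sin(2^(1/3)*sqrt(3)*c*(-2^(1/3)*(5*sqrt(29) + 27)^(1/3) + 2/(5*sqrt(29) + 27)^(1/3))/12) + C2*exp(-2^(1/3)*c*(2/(5*sqrt(29) + 27)^(1/3) + 2^(1/3)*(5*sqrt(29) + 27)^(1/3))/12)*cos(2^(1/3)*sqrt(3)*c*(-2^(1/3)*(5*sqrt(29) + 27)^(1/3) + 2/(5*sqrt(29) + 27)^(1/3))/12) + C3*exp(2^(1/3)*c*(2/(5*sqrt(29) + 27)^(1/3) + 2^(1/3)*(5*sqrt(29) + 27)^(1/3))/6) - 2*c^2/3 + 16*c/9 - 16/27


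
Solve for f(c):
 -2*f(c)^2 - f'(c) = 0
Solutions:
 f(c) = 1/(C1 + 2*c)


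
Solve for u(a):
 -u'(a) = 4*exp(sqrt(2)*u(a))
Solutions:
 u(a) = sqrt(2)*(2*log(1/(C1 + 4*a)) - log(2))/4


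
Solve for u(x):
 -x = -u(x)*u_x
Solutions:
 u(x) = -sqrt(C1 + x^2)
 u(x) = sqrt(C1 + x^2)


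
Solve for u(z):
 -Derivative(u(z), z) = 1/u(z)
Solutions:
 u(z) = -sqrt(C1 - 2*z)
 u(z) = sqrt(C1 - 2*z)


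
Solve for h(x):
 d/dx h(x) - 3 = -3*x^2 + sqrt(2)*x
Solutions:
 h(x) = C1 - x^3 + sqrt(2)*x^2/2 + 3*x


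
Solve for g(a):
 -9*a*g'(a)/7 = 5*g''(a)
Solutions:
 g(a) = C1 + C2*erf(3*sqrt(70)*a/70)


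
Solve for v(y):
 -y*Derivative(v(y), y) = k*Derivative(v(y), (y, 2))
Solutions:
 v(y) = C1 + C2*sqrt(k)*erf(sqrt(2)*y*sqrt(1/k)/2)


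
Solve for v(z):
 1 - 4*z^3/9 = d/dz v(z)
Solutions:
 v(z) = C1 - z^4/9 + z


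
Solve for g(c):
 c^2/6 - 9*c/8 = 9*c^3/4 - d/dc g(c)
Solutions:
 g(c) = C1 + 9*c^4/16 - c^3/18 + 9*c^2/16


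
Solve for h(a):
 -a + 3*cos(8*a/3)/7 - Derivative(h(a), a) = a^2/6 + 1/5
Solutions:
 h(a) = C1 - a^3/18 - a^2/2 - a/5 + 9*sin(8*a/3)/56


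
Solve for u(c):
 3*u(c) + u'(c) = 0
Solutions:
 u(c) = C1*exp(-3*c)


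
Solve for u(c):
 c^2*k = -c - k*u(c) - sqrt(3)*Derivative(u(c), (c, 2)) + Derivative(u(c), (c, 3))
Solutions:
 u(c) = C1*exp(c*(-3^(1/3)*(-9*k/2 + sqrt((9*k + 2*sqrt(3))^2 - 12)/2 - sqrt(3))^(1/3) + sqrt(3) - 3^(2/3)/(-9*k/2 + sqrt((9*k + 2*sqrt(3))^2 - 12)/2 - sqrt(3))^(1/3))/3) + C2*exp(c*(3^(1/3)*(-9*k/2 + sqrt((9*k + 2*sqrt(3))^2 - 12)/2 - sqrt(3))^(1/3)/6 - 3^(5/6)*I*(-9*k/2 + sqrt((9*k + 2*sqrt(3))^2 - 12)/2 - sqrt(3))^(1/3)/6 + sqrt(3)/3 - 2/((-3^(1/3) + 3^(5/6)*I)*(-9*k/2 + sqrt((9*k + 2*sqrt(3))^2 - 12)/2 - sqrt(3))^(1/3)))) + C3*exp(c*(3^(1/3)*(-9*k/2 + sqrt((9*k + 2*sqrt(3))^2 - 12)/2 - sqrt(3))^(1/3)/6 + 3^(5/6)*I*(-9*k/2 + sqrt((9*k + 2*sqrt(3))^2 - 12)/2 - sqrt(3))^(1/3)/6 + sqrt(3)/3 + 2/((3^(1/3) + 3^(5/6)*I)*(-9*k/2 + sqrt((9*k + 2*sqrt(3))^2 - 12)/2 - sqrt(3))^(1/3)))) - c^2 - c/k + 2*sqrt(3)/k


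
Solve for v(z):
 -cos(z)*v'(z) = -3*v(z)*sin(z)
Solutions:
 v(z) = C1/cos(z)^3


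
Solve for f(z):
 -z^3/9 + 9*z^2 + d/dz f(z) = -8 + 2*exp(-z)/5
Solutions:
 f(z) = C1 + z^4/36 - 3*z^3 - 8*z - 2*exp(-z)/5


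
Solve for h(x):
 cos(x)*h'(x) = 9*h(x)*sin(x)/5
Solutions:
 h(x) = C1/cos(x)^(9/5)


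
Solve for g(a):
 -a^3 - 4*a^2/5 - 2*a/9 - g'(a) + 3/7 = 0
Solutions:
 g(a) = C1 - a^4/4 - 4*a^3/15 - a^2/9 + 3*a/7


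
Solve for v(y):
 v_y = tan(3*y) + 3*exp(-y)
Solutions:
 v(y) = C1 + log(tan(3*y)^2 + 1)/6 - 3*exp(-y)


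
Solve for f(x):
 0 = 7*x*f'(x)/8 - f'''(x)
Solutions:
 f(x) = C1 + Integral(C2*airyai(7^(1/3)*x/2) + C3*airybi(7^(1/3)*x/2), x)


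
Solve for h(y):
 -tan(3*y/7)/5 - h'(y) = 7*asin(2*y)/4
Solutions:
 h(y) = C1 - 7*y*asin(2*y)/4 - 7*sqrt(1 - 4*y^2)/8 + 7*log(cos(3*y/7))/15


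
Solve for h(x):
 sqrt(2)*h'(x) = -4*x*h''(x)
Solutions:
 h(x) = C1 + C2*x^(1 - sqrt(2)/4)


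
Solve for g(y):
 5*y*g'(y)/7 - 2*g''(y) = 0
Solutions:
 g(y) = C1 + C2*erfi(sqrt(35)*y/14)


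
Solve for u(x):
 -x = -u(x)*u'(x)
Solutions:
 u(x) = -sqrt(C1 + x^2)
 u(x) = sqrt(C1 + x^2)


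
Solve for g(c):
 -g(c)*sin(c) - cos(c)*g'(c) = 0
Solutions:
 g(c) = C1*cos(c)


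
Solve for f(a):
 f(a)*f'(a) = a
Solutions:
 f(a) = -sqrt(C1 + a^2)
 f(a) = sqrt(C1 + a^2)


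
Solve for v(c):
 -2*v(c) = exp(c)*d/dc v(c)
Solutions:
 v(c) = C1*exp(2*exp(-c))


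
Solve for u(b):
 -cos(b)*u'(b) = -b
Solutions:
 u(b) = C1 + Integral(b/cos(b), b)


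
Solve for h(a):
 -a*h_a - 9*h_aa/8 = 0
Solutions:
 h(a) = C1 + C2*erf(2*a/3)


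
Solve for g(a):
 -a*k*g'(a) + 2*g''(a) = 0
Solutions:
 g(a) = Piecewise((-sqrt(pi)*C1*erf(a*sqrt(-k)/2)/sqrt(-k) - C2, (k > 0) | (k < 0)), (-C1*a - C2, True))


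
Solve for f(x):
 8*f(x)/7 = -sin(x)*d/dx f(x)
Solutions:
 f(x) = C1*(cos(x) + 1)^(4/7)/(cos(x) - 1)^(4/7)


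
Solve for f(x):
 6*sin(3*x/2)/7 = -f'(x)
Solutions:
 f(x) = C1 + 4*cos(3*x/2)/7


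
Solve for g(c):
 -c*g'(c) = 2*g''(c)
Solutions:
 g(c) = C1 + C2*erf(c/2)


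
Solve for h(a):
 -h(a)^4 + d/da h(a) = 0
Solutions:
 h(a) = (-1/(C1 + 3*a))^(1/3)
 h(a) = (-1/(C1 + a))^(1/3)*(-3^(2/3) - 3*3^(1/6)*I)/6
 h(a) = (-1/(C1 + a))^(1/3)*(-3^(2/3) + 3*3^(1/6)*I)/6


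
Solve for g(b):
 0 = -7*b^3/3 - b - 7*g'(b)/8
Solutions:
 g(b) = C1 - 2*b^4/3 - 4*b^2/7


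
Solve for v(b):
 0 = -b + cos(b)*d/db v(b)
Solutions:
 v(b) = C1 + Integral(b/cos(b), b)


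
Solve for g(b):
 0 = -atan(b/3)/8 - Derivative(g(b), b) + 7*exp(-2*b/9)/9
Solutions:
 g(b) = C1 - b*atan(b/3)/8 + 3*log(b^2 + 9)/16 - 7*exp(-2*b/9)/2


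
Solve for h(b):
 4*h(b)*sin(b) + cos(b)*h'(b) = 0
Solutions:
 h(b) = C1*cos(b)^4


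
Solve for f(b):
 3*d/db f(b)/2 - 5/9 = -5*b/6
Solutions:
 f(b) = C1 - 5*b^2/18 + 10*b/27


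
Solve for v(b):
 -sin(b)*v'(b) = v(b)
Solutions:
 v(b) = C1*sqrt(cos(b) + 1)/sqrt(cos(b) - 1)


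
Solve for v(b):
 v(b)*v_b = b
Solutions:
 v(b) = -sqrt(C1 + b^2)
 v(b) = sqrt(C1 + b^2)


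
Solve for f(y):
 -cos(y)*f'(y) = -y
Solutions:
 f(y) = C1 + Integral(y/cos(y), y)


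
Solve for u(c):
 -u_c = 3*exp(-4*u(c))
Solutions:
 u(c) = log(-I*(C1 - 12*c)^(1/4))
 u(c) = log(I*(C1 - 12*c)^(1/4))
 u(c) = log(-(C1 - 12*c)^(1/4))
 u(c) = log(C1 - 12*c)/4


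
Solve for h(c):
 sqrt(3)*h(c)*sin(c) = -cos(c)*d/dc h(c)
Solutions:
 h(c) = C1*cos(c)^(sqrt(3))


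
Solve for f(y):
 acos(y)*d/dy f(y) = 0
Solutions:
 f(y) = C1


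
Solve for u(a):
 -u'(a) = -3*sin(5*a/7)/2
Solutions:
 u(a) = C1 - 21*cos(5*a/7)/10


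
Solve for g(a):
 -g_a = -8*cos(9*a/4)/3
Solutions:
 g(a) = C1 + 32*sin(9*a/4)/27


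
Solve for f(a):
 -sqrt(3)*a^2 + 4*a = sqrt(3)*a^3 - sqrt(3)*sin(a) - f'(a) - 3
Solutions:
 f(a) = C1 + sqrt(3)*a^4/4 + sqrt(3)*a^3/3 - 2*a^2 - 3*a + sqrt(3)*cos(a)


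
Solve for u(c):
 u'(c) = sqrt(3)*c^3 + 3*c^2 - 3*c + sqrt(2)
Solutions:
 u(c) = C1 + sqrt(3)*c^4/4 + c^3 - 3*c^2/2 + sqrt(2)*c


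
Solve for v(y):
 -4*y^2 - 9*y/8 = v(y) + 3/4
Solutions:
 v(y) = -4*y^2 - 9*y/8 - 3/4


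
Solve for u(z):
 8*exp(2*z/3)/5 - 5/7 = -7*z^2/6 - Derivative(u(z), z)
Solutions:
 u(z) = C1 - 7*z^3/18 + 5*z/7 - 12*exp(2*z/3)/5


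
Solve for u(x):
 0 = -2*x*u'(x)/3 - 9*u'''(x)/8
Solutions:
 u(x) = C1 + Integral(C2*airyai(-2*2^(1/3)*x/3) + C3*airybi(-2*2^(1/3)*x/3), x)


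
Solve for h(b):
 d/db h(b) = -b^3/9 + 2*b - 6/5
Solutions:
 h(b) = C1 - b^4/36 + b^2 - 6*b/5


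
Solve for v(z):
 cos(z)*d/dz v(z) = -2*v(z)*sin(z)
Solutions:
 v(z) = C1*cos(z)^2


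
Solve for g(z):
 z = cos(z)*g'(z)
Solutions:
 g(z) = C1 + Integral(z/cos(z), z)


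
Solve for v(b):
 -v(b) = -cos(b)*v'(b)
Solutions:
 v(b) = C1*sqrt(sin(b) + 1)/sqrt(sin(b) - 1)


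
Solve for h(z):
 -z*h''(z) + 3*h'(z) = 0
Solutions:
 h(z) = C1 + C2*z^4


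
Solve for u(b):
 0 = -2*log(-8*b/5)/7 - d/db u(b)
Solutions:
 u(b) = C1 - 2*b*log(-b)/7 + 2*b*(-3*log(2) + 1 + log(5))/7


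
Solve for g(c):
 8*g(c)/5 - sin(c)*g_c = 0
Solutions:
 g(c) = C1*(cos(c) - 1)^(4/5)/(cos(c) + 1)^(4/5)


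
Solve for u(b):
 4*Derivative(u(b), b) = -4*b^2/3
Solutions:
 u(b) = C1 - b^3/9


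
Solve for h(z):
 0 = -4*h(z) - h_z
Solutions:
 h(z) = C1*exp(-4*z)


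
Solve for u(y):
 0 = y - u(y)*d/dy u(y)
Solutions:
 u(y) = -sqrt(C1 + y^2)
 u(y) = sqrt(C1 + y^2)


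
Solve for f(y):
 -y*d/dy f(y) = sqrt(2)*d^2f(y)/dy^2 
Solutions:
 f(y) = C1 + C2*erf(2^(1/4)*y/2)


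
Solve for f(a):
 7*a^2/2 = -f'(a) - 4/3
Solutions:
 f(a) = C1 - 7*a^3/6 - 4*a/3


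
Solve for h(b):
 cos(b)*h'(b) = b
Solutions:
 h(b) = C1 + Integral(b/cos(b), b)


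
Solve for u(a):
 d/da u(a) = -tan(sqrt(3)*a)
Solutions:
 u(a) = C1 + sqrt(3)*log(cos(sqrt(3)*a))/3


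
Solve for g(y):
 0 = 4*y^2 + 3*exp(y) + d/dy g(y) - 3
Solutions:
 g(y) = C1 - 4*y^3/3 + 3*y - 3*exp(y)


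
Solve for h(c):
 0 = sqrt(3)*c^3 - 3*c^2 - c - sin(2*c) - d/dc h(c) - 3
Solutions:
 h(c) = C1 + sqrt(3)*c^4/4 - c^3 - c^2/2 - 3*c + cos(2*c)/2


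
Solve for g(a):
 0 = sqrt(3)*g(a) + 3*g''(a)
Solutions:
 g(a) = C1*sin(3^(3/4)*a/3) + C2*cos(3^(3/4)*a/3)


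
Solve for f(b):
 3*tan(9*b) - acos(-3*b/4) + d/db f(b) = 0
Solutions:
 f(b) = C1 + b*acos(-3*b/4) + sqrt(16 - 9*b^2)/3 + log(cos(9*b))/3


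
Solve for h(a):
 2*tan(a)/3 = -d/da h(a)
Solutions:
 h(a) = C1 + 2*log(cos(a))/3


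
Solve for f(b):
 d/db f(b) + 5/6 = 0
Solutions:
 f(b) = C1 - 5*b/6


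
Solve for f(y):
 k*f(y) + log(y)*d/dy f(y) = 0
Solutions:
 f(y) = C1*exp(-k*li(y))


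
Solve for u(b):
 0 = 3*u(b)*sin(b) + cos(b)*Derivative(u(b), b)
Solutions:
 u(b) = C1*cos(b)^3


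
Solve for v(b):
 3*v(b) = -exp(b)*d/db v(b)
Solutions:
 v(b) = C1*exp(3*exp(-b))


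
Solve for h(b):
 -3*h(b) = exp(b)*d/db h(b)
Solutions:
 h(b) = C1*exp(3*exp(-b))


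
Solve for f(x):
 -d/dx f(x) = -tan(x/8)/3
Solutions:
 f(x) = C1 - 8*log(cos(x/8))/3


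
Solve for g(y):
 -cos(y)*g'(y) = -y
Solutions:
 g(y) = C1 + Integral(y/cos(y), y)


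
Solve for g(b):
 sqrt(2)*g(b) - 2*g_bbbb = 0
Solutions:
 g(b) = C1*exp(-2^(7/8)*b/2) + C2*exp(2^(7/8)*b/2) + C3*sin(2^(7/8)*b/2) + C4*cos(2^(7/8)*b/2)


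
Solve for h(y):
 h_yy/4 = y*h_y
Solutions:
 h(y) = C1 + C2*erfi(sqrt(2)*y)


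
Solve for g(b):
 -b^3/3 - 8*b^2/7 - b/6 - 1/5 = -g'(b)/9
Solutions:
 g(b) = C1 + 3*b^4/4 + 24*b^3/7 + 3*b^2/4 + 9*b/5


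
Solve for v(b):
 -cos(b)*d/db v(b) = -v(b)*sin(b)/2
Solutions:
 v(b) = C1/sqrt(cos(b))


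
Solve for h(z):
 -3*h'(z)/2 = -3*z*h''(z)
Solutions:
 h(z) = C1 + C2*z^(3/2)


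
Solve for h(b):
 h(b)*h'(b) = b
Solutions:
 h(b) = -sqrt(C1 + b^2)
 h(b) = sqrt(C1 + b^2)


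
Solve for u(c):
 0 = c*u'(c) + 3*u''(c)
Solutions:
 u(c) = C1 + C2*erf(sqrt(6)*c/6)


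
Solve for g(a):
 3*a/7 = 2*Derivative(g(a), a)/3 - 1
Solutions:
 g(a) = C1 + 9*a^2/28 + 3*a/2


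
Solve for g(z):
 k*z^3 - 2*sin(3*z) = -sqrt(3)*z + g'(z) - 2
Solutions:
 g(z) = C1 + k*z^4/4 + sqrt(3)*z^2/2 + 2*z + 2*cos(3*z)/3


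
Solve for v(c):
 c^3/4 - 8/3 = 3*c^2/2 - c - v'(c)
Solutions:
 v(c) = C1 - c^4/16 + c^3/2 - c^2/2 + 8*c/3


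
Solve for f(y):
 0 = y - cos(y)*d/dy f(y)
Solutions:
 f(y) = C1 + Integral(y/cos(y), y)


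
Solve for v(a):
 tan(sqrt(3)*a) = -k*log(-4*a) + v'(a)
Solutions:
 v(a) = C1 + a*k*(log(-a) - 1) + 2*a*k*log(2) - sqrt(3)*log(cos(sqrt(3)*a))/3


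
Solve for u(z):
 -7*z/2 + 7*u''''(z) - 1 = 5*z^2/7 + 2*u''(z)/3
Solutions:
 u(z) = C1 + C2*z + C3*exp(-sqrt(42)*z/21) + C4*exp(sqrt(42)*z/21) - 5*z^4/56 - 7*z^3/8 - 12*z^2


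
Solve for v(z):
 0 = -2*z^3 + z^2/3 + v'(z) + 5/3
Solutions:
 v(z) = C1 + z^4/2 - z^3/9 - 5*z/3


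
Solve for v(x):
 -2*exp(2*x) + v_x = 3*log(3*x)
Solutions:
 v(x) = C1 + 3*x*log(x) + 3*x*(-1 + log(3)) + exp(2*x)


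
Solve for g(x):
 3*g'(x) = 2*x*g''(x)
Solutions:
 g(x) = C1 + C2*x^(5/2)


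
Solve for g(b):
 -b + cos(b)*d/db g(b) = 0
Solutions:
 g(b) = C1 + Integral(b/cos(b), b)


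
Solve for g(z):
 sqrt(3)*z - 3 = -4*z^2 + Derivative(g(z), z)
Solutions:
 g(z) = C1 + 4*z^3/3 + sqrt(3)*z^2/2 - 3*z


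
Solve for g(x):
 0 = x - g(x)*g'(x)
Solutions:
 g(x) = -sqrt(C1 + x^2)
 g(x) = sqrt(C1 + x^2)


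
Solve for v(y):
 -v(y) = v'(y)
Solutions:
 v(y) = C1*exp(-y)


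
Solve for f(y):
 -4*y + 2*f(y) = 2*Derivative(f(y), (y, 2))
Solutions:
 f(y) = C1*exp(-y) + C2*exp(y) + 2*y


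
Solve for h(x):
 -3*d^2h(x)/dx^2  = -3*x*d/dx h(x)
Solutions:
 h(x) = C1 + C2*erfi(sqrt(2)*x/2)


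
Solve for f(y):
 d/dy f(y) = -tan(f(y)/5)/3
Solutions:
 f(y) = -5*asin(C1*exp(-y/15)) + 5*pi
 f(y) = 5*asin(C1*exp(-y/15))


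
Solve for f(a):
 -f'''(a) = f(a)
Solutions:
 f(a) = C3*exp(-a) + (C1*sin(sqrt(3)*a/2) + C2*cos(sqrt(3)*a/2))*exp(a/2)


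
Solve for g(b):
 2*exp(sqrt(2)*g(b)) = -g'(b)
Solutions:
 g(b) = sqrt(2)*(2*log(1/(C1 + 2*b)) - log(2))/4


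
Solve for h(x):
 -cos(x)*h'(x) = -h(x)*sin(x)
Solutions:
 h(x) = C1/cos(x)


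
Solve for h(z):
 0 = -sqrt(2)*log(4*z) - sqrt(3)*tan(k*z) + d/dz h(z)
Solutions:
 h(z) = C1 + sqrt(2)*z*(log(z) - 1) + 2*sqrt(2)*z*log(2) + sqrt(3)*Piecewise((-log(cos(k*z))/k, Ne(k, 0)), (0, True))


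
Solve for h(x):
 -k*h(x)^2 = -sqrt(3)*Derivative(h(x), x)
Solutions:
 h(x) = -3/(C1 + sqrt(3)*k*x)


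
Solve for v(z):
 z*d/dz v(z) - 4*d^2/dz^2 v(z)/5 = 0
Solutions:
 v(z) = C1 + C2*erfi(sqrt(10)*z/4)


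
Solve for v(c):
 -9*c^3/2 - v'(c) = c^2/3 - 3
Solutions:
 v(c) = C1 - 9*c^4/8 - c^3/9 + 3*c


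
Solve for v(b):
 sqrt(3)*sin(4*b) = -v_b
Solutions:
 v(b) = C1 + sqrt(3)*cos(4*b)/4


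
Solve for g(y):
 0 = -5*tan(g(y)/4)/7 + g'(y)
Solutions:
 g(y) = -4*asin(C1*exp(5*y/28)) + 4*pi
 g(y) = 4*asin(C1*exp(5*y/28))


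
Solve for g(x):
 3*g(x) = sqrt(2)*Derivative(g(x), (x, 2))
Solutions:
 g(x) = C1*exp(-2^(3/4)*sqrt(3)*x/2) + C2*exp(2^(3/4)*sqrt(3)*x/2)


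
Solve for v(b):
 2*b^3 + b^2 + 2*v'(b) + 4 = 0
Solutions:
 v(b) = C1 - b^4/4 - b^3/6 - 2*b


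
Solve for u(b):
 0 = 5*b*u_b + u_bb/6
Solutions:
 u(b) = C1 + C2*erf(sqrt(15)*b)


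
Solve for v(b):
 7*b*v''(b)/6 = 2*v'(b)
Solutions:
 v(b) = C1 + C2*b^(19/7)


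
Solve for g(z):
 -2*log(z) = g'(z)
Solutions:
 g(z) = C1 - 2*z*log(z) + 2*z


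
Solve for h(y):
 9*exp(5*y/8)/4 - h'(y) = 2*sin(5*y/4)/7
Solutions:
 h(y) = C1 + 18*exp(5*y/8)/5 + 8*cos(5*y/4)/35


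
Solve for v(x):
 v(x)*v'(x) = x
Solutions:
 v(x) = -sqrt(C1 + x^2)
 v(x) = sqrt(C1 + x^2)


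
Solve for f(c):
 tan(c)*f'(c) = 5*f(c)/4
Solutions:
 f(c) = C1*sin(c)^(5/4)


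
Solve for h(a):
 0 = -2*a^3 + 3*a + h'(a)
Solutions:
 h(a) = C1 + a^4/2 - 3*a^2/2


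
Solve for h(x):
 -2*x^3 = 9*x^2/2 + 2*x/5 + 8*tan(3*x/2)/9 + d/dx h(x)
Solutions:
 h(x) = C1 - x^4/2 - 3*x^3/2 - x^2/5 + 16*log(cos(3*x/2))/27


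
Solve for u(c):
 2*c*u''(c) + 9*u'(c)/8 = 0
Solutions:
 u(c) = C1 + C2*c^(7/16)


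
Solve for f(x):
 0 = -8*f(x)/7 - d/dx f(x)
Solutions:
 f(x) = C1*exp(-8*x/7)


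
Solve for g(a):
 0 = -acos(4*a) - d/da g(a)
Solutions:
 g(a) = C1 - a*acos(4*a) + sqrt(1 - 16*a^2)/4


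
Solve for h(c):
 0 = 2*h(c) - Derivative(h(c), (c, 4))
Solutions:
 h(c) = C1*exp(-2^(1/4)*c) + C2*exp(2^(1/4)*c) + C3*sin(2^(1/4)*c) + C4*cos(2^(1/4)*c)


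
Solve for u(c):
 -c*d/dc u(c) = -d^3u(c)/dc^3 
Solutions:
 u(c) = C1 + Integral(C2*airyai(c) + C3*airybi(c), c)


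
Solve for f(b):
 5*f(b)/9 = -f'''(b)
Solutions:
 f(b) = C3*exp(-15^(1/3)*b/3) + (C1*sin(3^(5/6)*5^(1/3)*b/6) + C2*cos(3^(5/6)*5^(1/3)*b/6))*exp(15^(1/3)*b/6)


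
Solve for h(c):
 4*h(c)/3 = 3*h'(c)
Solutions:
 h(c) = C1*exp(4*c/9)


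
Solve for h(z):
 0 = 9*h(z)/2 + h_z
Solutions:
 h(z) = C1*exp(-9*z/2)


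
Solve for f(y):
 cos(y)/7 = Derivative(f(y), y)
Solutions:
 f(y) = C1 + sin(y)/7


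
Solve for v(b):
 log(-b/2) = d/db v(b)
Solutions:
 v(b) = C1 + b*log(-b) + b*(-1 - log(2))


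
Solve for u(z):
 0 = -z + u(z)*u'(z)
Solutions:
 u(z) = -sqrt(C1 + z^2)
 u(z) = sqrt(C1 + z^2)


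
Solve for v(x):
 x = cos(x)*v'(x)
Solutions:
 v(x) = C1 + Integral(x/cos(x), x)


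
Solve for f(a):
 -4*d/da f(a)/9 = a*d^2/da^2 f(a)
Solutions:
 f(a) = C1 + C2*a^(5/9)


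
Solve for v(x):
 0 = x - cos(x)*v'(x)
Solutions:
 v(x) = C1 + Integral(x/cos(x), x)


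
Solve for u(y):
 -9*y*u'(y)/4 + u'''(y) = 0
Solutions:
 u(y) = C1 + Integral(C2*airyai(2^(1/3)*3^(2/3)*y/2) + C3*airybi(2^(1/3)*3^(2/3)*y/2), y)


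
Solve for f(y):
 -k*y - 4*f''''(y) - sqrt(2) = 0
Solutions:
 f(y) = C1 + C2*y + C3*y^2 + C4*y^3 - k*y^5/480 - sqrt(2)*y^4/96


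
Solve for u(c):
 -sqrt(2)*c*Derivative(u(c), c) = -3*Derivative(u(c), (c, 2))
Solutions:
 u(c) = C1 + C2*erfi(2^(3/4)*sqrt(3)*c/6)


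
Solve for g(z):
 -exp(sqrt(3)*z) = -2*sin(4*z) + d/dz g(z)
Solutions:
 g(z) = C1 - sqrt(3)*exp(sqrt(3)*z)/3 - cos(4*z)/2


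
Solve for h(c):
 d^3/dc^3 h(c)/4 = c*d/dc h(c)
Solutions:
 h(c) = C1 + Integral(C2*airyai(2^(2/3)*c) + C3*airybi(2^(2/3)*c), c)


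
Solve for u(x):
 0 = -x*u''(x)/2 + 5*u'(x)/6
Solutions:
 u(x) = C1 + C2*x^(8/3)


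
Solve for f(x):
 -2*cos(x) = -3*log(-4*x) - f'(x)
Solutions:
 f(x) = C1 - 3*x*log(-x) - 6*x*log(2) + 3*x + 2*sin(x)


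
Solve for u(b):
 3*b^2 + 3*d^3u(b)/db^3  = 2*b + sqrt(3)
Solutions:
 u(b) = C1 + C2*b + C3*b^2 - b^5/60 + b^4/36 + sqrt(3)*b^3/18


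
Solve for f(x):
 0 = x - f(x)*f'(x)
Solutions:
 f(x) = -sqrt(C1 + x^2)
 f(x) = sqrt(C1 + x^2)


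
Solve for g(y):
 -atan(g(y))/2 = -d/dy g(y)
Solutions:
 Integral(1/atan(_y), (_y, g(y))) = C1 + y/2


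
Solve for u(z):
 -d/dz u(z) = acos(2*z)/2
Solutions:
 u(z) = C1 - z*acos(2*z)/2 + sqrt(1 - 4*z^2)/4


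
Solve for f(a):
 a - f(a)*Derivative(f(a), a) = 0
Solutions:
 f(a) = -sqrt(C1 + a^2)
 f(a) = sqrt(C1 + a^2)


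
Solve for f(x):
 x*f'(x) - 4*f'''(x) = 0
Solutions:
 f(x) = C1 + Integral(C2*airyai(2^(1/3)*x/2) + C3*airybi(2^(1/3)*x/2), x)


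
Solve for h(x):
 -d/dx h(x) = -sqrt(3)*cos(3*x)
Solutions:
 h(x) = C1 + sqrt(3)*sin(3*x)/3


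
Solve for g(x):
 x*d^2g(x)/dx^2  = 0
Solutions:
 g(x) = C1 + C2*x


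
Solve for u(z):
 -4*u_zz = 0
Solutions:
 u(z) = C1 + C2*z


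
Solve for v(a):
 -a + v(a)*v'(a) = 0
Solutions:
 v(a) = -sqrt(C1 + a^2)
 v(a) = sqrt(C1 + a^2)


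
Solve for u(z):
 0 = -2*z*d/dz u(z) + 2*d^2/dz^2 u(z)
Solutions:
 u(z) = C1 + C2*erfi(sqrt(2)*z/2)


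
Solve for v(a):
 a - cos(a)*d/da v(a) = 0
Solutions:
 v(a) = C1 + Integral(a/cos(a), a)


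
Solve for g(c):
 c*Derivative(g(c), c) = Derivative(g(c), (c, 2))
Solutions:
 g(c) = C1 + C2*erfi(sqrt(2)*c/2)


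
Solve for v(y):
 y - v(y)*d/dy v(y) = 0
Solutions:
 v(y) = -sqrt(C1 + y^2)
 v(y) = sqrt(C1 + y^2)


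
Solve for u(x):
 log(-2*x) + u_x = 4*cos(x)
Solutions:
 u(x) = C1 - x*log(-x) - x*log(2) + x + 4*sin(x)


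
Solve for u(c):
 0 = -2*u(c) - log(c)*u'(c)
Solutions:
 u(c) = C1*exp(-2*li(c))


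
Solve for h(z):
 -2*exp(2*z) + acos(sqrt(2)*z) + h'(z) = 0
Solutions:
 h(z) = C1 - z*acos(sqrt(2)*z) + sqrt(2)*sqrt(1 - 2*z^2)/2 + exp(2*z)


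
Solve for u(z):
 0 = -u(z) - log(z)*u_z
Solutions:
 u(z) = C1*exp(-li(z))


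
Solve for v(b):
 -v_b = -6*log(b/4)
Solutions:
 v(b) = C1 + 6*b*log(b) - b*log(4096) - 6*b


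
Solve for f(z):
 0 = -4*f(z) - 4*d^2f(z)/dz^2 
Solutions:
 f(z) = C1*sin(z) + C2*cos(z)


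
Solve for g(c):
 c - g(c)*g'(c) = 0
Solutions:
 g(c) = -sqrt(C1 + c^2)
 g(c) = sqrt(C1 + c^2)
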